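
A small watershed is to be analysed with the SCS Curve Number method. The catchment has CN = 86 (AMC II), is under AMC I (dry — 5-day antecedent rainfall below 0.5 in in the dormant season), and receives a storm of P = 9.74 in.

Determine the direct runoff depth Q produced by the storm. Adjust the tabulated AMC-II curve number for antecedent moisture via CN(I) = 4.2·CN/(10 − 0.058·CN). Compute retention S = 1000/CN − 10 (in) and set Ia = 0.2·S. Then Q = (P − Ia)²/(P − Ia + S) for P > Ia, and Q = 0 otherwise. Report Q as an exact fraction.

Q = 3343499329/534208350 in ≈ 6.259 in

Adjust CN=86 to AMC I: 4.2·86/(10 − 0.058·86) → (1806/5) ÷ (1253/250) = 12900/179 ≈ 72.067
Retention S: 1000/CN − 10 with CN=72.067 → S = 500/129 ≈ 3.876 in
Ia = 0.2·(500/129) = 100/129 in ≈ 0.775 in
Since P=9.740 > Ia=0.775: effective rainfall P−Ia = 57823/6450 in
Runoff Q = (P−Ia)²/(P−Ia+S) = (8.965)²/(8.965+3.876) = 3343499329/534208350 ≈ 6.259 in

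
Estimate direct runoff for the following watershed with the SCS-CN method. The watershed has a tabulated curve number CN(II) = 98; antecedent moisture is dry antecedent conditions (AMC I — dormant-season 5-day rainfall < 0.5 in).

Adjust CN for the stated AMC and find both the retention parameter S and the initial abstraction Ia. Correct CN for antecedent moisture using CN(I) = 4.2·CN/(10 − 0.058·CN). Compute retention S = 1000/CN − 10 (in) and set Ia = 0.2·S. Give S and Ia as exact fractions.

Adjust CN=98 to AMC I: 4.2·98/(10 − 0.058·98) → (2058/5) ÷ (1079/250) = 102900/1079 ≈ 95.366
Retention S: 1000/CN − 10 with CN=95.366 → S = 500/1029 ≈ 0.486 in
Initial abstraction Ia = S/5 = (500/1029)/5 = 100/1029 ≈ 0.097 in

S = 500/1029 in ≈ 0.486 in; Ia = 100/1029 in ≈ 0.097 in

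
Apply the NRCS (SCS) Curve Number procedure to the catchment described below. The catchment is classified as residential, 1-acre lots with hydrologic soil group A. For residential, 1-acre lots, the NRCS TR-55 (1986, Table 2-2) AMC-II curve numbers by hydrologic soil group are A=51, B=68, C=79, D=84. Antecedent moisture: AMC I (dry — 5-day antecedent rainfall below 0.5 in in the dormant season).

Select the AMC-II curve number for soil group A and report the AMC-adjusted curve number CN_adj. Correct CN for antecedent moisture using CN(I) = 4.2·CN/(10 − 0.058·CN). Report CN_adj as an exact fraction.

CN_adj = 15300/503 ≈ 30.417

NRCS table: residential, 1-acre lots, soil group A → CN(II) = 51
Adjust CN=51 to AMC I: 4.2·51/(10 − 0.058·51) → (1071/5) ÷ (3521/500) = 15300/503 ≈ 30.417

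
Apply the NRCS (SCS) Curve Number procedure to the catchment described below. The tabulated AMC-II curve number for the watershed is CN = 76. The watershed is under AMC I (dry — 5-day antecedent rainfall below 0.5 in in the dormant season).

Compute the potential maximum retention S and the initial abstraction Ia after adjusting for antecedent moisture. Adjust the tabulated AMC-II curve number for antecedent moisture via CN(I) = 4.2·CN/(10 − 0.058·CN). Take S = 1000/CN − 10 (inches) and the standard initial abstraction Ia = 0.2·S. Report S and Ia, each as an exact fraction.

Adjust CN=76 to AMC I: 4.2·76/(10 − 0.058·76) → (1596/5) ÷ (699/125) = 13300/233 ≈ 57.082
S = 1000/(13300/233) − 10 = 1000/133 in ≈ 7.519 in
Initial abstraction Ia = S/5 = (1000/133)/5 = 200/133 ≈ 1.504 in

S = 1000/133 in ≈ 7.519 in; Ia = 200/133 in ≈ 1.504 in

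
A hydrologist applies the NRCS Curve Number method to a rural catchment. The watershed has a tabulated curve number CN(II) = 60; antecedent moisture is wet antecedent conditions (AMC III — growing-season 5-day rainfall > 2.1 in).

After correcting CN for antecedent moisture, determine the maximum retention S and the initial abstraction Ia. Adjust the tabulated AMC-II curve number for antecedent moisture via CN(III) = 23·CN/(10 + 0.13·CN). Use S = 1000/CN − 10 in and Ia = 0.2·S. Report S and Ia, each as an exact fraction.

Wet (AMC III): CN(III) = 23·60/(10 + 0.13·60) = 1380/(89/5) = 6900/89 ≈ 77.528
Max retention: S = 1000/(6900/89) − 10 = 200/69 in (≈ 2.899 in)
Ia = 0.2·(200/69) = 40/69 in ≈ 0.580 in

S = 200/69 in ≈ 2.899 in; Ia = 40/69 in ≈ 0.580 in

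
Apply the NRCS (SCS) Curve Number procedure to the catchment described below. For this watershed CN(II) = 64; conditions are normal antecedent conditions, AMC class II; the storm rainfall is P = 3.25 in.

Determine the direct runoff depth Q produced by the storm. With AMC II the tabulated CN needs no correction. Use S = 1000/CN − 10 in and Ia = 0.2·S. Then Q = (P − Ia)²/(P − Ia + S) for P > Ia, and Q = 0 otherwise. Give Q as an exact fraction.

AMC II — tabulated CN = 64 applies directly.
Max retention: S = 1000/64 − 10 = 45/8 in (≈ 5.625 in)
Initial abstraction Ia = S/5 = (45/8)/5 = 9/8 ≈ 1.125 in
P − Ia = 3.250 − 1.125 = 17/8 ≈ 2.125 in (> 0, runoff occurs)
Q = (17/8)²/((17/8) + 45/8) = (289/64)/(31/4) = 289/496 in ≈ 0.583 in

Q = 289/496 in ≈ 0.583 in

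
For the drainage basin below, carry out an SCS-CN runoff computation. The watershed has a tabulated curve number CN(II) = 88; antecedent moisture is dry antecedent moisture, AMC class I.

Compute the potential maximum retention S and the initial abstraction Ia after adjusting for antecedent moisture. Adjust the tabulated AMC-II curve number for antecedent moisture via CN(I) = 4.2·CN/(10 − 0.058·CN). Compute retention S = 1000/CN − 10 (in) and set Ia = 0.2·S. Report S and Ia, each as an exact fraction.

Adjust CN=88 to AMC I: 4.2·88/(10 − 0.058·88) → (1848/5) ÷ (612/125) = 3850/51 ≈ 75.490
S = 1000/(3850/51) − 10 = 250/77 in ≈ 3.247 in
Initial abstraction Ia = S/5 = (250/77)/5 = 50/77 ≈ 0.649 in

S = 250/77 in ≈ 3.247 in; Ia = 50/77 in ≈ 0.649 in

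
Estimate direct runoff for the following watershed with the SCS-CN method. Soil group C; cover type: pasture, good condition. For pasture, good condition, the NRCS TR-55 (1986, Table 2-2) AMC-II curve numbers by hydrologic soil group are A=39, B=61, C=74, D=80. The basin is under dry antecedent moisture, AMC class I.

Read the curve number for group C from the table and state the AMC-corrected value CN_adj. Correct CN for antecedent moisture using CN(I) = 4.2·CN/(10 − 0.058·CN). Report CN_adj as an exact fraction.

NRCS table: pasture, good condition, soil group C → CN(II) = 74
Dry (AMC I): CN(I) = 4.2·74/(10 − 0.058·74) = (1554/5)/(1427/250) = 77700/1427 ≈ 54.450

CN_adj = 77700/1427 ≈ 54.450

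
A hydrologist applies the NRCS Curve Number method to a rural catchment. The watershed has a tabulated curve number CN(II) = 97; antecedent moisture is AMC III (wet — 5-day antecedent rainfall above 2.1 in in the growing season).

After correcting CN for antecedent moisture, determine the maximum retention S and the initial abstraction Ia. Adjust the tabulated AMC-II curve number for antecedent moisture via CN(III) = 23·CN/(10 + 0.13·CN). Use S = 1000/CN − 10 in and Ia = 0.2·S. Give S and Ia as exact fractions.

S = 300/2231 in ≈ 0.134 in; Ia = 60/2231 in ≈ 0.027 in

Wet (AMC III): CN(III) = 23·97/(10 + 0.13·97) = 2231/(2261/100) = 223100/2261 ≈ 98.673
Max retention: S = 1000/(223100/2261) − 10 = 300/2231 in (≈ 0.134 in)
Initial abstraction Ia = S/5 = (300/2231)/5 = 60/2231 ≈ 0.027 in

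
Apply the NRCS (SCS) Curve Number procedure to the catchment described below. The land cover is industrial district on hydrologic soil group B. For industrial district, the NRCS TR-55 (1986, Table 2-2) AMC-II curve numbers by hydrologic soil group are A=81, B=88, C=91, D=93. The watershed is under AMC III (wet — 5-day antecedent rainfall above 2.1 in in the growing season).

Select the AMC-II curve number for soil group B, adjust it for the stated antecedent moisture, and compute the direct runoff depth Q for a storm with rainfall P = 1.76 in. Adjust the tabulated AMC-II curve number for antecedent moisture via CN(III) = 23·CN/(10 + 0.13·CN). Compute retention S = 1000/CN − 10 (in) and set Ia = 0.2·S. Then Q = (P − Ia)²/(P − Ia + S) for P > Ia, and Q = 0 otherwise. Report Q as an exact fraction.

Q = 26946481/22346225 in ≈ 1.206 in

NRCS table: industrial district, soil group B → CN(II) = 88
Wet (AMC III): CN(III) = 23·88/(10 + 0.13·88) = 2024/(536/25) = 6325/67 ≈ 94.403
Retention S: 1000/CN − 10 with CN=94.403 → S = 150/253 ≈ 0.593 in
Initial abstraction Ia = S/5 = (150/253)/5 = 30/253 ≈ 0.119 in
Excess rainfall: 1.760 − 0.119 = 1.641 in; P > Ia so Q > 0
Q = (10382/6325)²/((10382/6325) + 150/253) = (107785924/40005625)/(14132/6325) = 26946481/22346225 in ≈ 1.206 in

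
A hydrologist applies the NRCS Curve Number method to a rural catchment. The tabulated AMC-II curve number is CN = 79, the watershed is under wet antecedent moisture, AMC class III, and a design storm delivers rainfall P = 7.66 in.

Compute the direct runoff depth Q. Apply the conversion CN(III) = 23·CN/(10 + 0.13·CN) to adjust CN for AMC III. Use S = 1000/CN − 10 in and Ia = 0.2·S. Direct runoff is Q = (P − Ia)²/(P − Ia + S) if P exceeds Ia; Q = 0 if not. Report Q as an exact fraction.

Q = 455504857921/70854914350 in ≈ 6.429 in

CN(III) from CN(II)=79: (23·79)/(10 + 0.13·79) = 181700/2027 ≈ 89.640
S = 1000/(181700/2027) − 10 = 2100/1817 in ≈ 1.156 in
Ia = 0.2S: 0.2·1.156 = 0.231 in (exactly 420/1817)
P − Ia = 7.660 − 0.231 = 674911/90850 ≈ 7.429 in (> 0, runoff occurs)
Runoff Q = (P−Ia)²/(P−Ia+S) = (7.429)²/(7.429+1.156) = 455504857921/70854914350 ≈ 6.429 in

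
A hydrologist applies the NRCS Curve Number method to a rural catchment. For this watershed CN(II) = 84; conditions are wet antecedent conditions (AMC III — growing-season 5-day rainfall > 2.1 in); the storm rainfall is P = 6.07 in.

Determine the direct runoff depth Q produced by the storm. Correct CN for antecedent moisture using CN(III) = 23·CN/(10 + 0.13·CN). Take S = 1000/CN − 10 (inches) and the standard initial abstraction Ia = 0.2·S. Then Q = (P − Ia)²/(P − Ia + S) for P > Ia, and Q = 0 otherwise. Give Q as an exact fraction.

Q = 81328202761/15706242300 in ≈ 5.178 in

Adjust CN=84 to AMC III: 23·84/(10 + 0.13·84) → 1932 ÷ (523/25) = 48300/523 ≈ 92.352
Retention S: 1000/CN − 10 with CN=92.352 → S = 400/483 ≈ 0.828 in
Ia = 0.2S: 0.2·0.828 = 0.166 in (exactly 80/483)
Excess rainfall: 6.070 − 0.166 = 5.904 in; P > Ia so Q > 0
Q = (285181/48300)²/((285181/48300) + 400/483) = (81328202761/2332890000)/(325181/48300) = 81328202761/15706242300 in ≈ 5.178 in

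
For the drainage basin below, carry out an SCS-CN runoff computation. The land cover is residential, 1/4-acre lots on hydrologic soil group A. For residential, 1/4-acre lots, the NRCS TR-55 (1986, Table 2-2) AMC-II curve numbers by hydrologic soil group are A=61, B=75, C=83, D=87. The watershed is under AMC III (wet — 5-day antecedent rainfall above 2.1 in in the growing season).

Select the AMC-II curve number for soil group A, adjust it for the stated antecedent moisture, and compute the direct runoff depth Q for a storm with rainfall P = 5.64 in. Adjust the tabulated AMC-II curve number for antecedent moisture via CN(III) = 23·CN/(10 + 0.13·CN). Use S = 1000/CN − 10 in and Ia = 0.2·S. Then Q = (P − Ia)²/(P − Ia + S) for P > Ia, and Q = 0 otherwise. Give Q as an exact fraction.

Q = 3533232481/1074943525 in ≈ 3.287 in

NRCS table: residential, 1/4-acre lots, soil group A → CN(II) = 61
Wet (AMC III): CN(III) = 23·61/(10 + 0.13·61) = 1403/(1793/100) = 140300/1793 ≈ 78.249
Retention S: 1000/CN − 10 with CN=78.249 → S = 3900/1403 ≈ 2.780 in
Ia = 0.2S: 0.2·2.780 = 0.556 in (exactly 780/1403)
Excess rainfall: 5.640 − 0.556 = 5.084 in; P > Ia so Q > 0
Runoff Q = (P−Ia)²/(P−Ia+S) = (5.084)²/(5.084+2.780) = 3533232481/1074943525 ≈ 3.287 in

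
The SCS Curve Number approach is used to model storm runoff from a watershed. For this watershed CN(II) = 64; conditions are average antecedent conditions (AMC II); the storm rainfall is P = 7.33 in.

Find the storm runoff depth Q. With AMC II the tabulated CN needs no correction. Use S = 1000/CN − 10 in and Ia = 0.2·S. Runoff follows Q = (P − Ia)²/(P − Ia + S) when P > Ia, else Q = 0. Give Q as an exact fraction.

Q = 1540081/473200 in ≈ 3.255 in

AMC II — tabulated CN = 64 applies directly.
Retention S: 1000/CN − 10 with CN=64.000 → S = 45/8 ≈ 5.625 in
Ia = 0.2·(45/8) = 9/8 in ≈ 1.125 in
P − Ia = 7.330 − 1.125 = 1241/200 ≈ 6.205 in (> 0, runoff occurs)
Q: (1241/200)² ÷ (1183/100) = 1540081/473200 in (≈ 3.255 in)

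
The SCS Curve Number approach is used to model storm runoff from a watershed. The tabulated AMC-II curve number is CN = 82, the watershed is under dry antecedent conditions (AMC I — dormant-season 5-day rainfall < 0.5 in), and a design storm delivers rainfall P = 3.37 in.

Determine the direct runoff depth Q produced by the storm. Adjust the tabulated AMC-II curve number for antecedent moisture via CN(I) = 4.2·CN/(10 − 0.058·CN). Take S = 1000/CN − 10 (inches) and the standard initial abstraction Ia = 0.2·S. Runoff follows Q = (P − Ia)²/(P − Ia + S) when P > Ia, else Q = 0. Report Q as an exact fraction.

Adjust CN=82 to AMC I: 4.2·82/(10 − 0.058·82) → (1722/5) ÷ (1311/250) = 28700/437 ≈ 65.675
Retention S: 1000/CN − 10 with CN=65.675 → S = 1500/287 ≈ 5.226 in
Ia = 0.2S: 0.2·5.226 = 1.045 in (exactly 300/287)
Since P=3.370 > Ia=1.045: effective rainfall P−Ia = 66719/28700 in
Q: (66719/28700)² ÷ (216719/28700) = 4451424961/6219835300 in (≈ 0.716 in)

Q = 4451424961/6219835300 in ≈ 0.716 in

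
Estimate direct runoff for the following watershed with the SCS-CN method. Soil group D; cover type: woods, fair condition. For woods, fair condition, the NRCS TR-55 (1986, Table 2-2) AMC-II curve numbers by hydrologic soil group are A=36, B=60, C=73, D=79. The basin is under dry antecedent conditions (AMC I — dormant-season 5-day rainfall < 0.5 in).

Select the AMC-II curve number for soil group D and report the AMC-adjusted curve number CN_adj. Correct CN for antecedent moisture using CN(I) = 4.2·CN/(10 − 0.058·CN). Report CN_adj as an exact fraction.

CN_adj = 7900/129 ≈ 61.240

NRCS table: woods, fair condition, soil group D → CN(II) = 79
Adjust CN=79 to AMC I: 4.2·79/(10 − 0.058·79) → (1659/5) ÷ (2709/500) = 7900/129 ≈ 61.240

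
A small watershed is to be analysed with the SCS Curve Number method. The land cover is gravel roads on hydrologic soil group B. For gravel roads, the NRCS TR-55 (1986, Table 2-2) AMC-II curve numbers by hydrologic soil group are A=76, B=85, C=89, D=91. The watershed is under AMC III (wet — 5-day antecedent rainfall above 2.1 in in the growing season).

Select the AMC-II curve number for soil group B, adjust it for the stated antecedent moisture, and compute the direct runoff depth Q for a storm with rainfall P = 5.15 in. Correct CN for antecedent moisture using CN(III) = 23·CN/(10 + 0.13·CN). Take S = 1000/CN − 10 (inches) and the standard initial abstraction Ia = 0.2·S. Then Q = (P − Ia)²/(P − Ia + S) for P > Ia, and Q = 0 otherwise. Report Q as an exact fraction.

NRCS table: gravel roads, soil group B → CN(II) = 85
Wet (AMC III): CN(III) = 23·85/(10 + 0.13·85) = 1955/(421/20) = 39100/421 ≈ 92.874
Retention S: 1000/CN − 10 with CN=92.874 → S = 300/391 ≈ 0.767 in
Ia = 0.2S: 0.2·0.767 = 0.153 in (exactly 60/391)
Excess rainfall: 5.150 − 0.153 = 4.997 in; P > Ia so Q > 0
Runoff Q = (P−Ia)²/(P−Ia+S) = (4.997)²/(4.997+0.767) = 1526699329/352470860 ≈ 4.331 in

Q = 1526699329/352470860 in ≈ 4.331 in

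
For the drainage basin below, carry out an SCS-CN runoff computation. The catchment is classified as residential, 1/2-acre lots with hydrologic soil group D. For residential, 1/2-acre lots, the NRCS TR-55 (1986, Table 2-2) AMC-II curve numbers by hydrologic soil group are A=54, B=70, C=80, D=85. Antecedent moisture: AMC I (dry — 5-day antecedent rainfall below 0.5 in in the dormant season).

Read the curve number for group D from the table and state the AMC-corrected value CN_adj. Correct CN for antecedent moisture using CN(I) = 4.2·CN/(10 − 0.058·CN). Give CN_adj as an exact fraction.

CN_adj = 11900/169 ≈ 70.414

NRCS table: residential, 1/2-acre lots, soil group D → CN(II) = 85
Adjust CN=85 to AMC I: 4.2·85/(10 − 0.058·85) → 357 ÷ (507/100) = 11900/169 ≈ 70.414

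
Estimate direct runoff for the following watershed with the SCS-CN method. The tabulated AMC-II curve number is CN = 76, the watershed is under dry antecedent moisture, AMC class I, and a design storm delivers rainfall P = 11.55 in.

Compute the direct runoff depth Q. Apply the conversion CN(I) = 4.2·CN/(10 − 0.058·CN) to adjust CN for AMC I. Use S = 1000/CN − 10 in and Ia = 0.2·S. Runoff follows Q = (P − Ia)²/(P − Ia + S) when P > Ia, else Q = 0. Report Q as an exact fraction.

CN(I) from CN(II)=76: (4.2·76)/(10 − 0.058·76) = 13300/233 ≈ 57.082
S = 1000/(13300/233) − 10 = 1000/133 in ≈ 7.519 in
Initial abstraction Ia = S/5 = (1000/133)/5 = 200/133 ≈ 1.504 in
Since P=11.550 > Ia=1.504: effective rainfall P−Ia = 26723/2660 in
Q = (26723/2660)²/((26723/2660) + 1000/133) = (714118729/7075600)/(46723/2660) = 714118729/124283180 in ≈ 5.746 in

Q = 714118729/124283180 in ≈ 5.746 in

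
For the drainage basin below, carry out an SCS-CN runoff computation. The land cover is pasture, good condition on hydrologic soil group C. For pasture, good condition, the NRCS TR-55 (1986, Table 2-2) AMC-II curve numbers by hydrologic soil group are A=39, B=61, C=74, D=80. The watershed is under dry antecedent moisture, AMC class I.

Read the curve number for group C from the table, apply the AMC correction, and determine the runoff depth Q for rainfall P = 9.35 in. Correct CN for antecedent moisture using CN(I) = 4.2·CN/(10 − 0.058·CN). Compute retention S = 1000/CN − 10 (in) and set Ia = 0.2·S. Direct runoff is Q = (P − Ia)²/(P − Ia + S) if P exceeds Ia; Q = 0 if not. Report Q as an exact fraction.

NRCS table: pasture, good condition, soil group C → CN(II) = 74
CN(I) from CN(II)=74: (4.2·74)/(10 − 0.058·74) = 77700/1427 ≈ 54.450
Retention S: 1000/CN − 10 with CN=54.450 → S = 6500/777 ≈ 8.366 in
Ia = 0.2·(6500/777) = 1300/777 in ≈ 1.673 in
P − Ia = 9.350 − 1.673 = 119299/15540 ≈ 7.677 in (> 0, runoff occurs)
Runoff Q = (P−Ia)²/(P−Ia+S) = (7.677)²/(7.677+8.366) = 14232251401/3874106460 ≈ 3.674 in

Q = 14232251401/3874106460 in ≈ 3.674 in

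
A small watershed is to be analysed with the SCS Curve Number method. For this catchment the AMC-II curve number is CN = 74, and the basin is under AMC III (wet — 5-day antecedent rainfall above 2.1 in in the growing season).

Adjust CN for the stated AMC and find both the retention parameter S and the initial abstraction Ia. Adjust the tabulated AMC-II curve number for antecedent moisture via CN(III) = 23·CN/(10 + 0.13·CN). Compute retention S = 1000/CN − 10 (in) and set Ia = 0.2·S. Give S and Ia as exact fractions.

CN(III) from CN(II)=74: (23·74)/(10 + 0.13·74) = 85100/981 ≈ 86.748
Max retention: S = 1000/(85100/981) − 10 = 1300/851 in (≈ 1.528 in)
Ia = 0.2S: 0.2·1.528 = 0.306 in (exactly 260/851)

S = 1300/851 in ≈ 1.528 in; Ia = 260/851 in ≈ 0.306 in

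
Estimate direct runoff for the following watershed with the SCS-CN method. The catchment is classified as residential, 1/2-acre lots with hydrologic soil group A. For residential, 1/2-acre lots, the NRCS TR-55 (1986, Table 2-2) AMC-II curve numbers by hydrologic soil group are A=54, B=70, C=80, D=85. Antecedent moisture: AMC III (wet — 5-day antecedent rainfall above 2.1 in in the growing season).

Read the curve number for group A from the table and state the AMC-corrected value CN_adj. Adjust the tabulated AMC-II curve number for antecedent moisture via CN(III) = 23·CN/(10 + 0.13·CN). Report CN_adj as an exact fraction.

NRCS table: residential, 1/2-acre lots, soil group A → CN(II) = 54
Wet (AMC III): CN(III) = 23·54/(10 + 0.13·54) = 1242/(851/50) = 2700/37 ≈ 72.973

CN_adj = 2700/37 ≈ 72.973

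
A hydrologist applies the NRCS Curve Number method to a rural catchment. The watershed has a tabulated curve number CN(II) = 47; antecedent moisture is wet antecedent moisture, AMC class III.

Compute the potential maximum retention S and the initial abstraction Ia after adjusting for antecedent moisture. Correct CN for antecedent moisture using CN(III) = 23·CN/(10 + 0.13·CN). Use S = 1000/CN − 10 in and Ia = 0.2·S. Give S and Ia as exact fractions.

S = 5300/1081 in ≈ 4.903 in; Ia = 1060/1081 in ≈ 0.981 in

Adjust CN=47 to AMC III: 23·47/(10 + 0.13·47) → 1081 ÷ (1611/100) = 108100/1611 ≈ 67.101
S = 1000/(108100/1611) − 10 = 5300/1081 in ≈ 4.903 in
Initial abstraction Ia = S/5 = (5300/1081)/5 = 1060/1081 ≈ 0.981 in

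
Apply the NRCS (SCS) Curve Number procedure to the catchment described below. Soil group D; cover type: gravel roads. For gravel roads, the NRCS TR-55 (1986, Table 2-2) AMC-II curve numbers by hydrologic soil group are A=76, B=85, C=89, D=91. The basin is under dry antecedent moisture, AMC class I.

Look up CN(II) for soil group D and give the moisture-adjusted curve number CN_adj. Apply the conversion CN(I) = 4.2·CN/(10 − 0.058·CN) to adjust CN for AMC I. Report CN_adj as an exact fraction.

CN_adj = 63700/787 ≈ 80.940

NRCS table: gravel roads, soil group D → CN(II) = 91
Dry (AMC I): CN(I) = 4.2·91/(10 − 0.058·91) = (1911/5)/(2361/500) = 63700/787 ≈ 80.940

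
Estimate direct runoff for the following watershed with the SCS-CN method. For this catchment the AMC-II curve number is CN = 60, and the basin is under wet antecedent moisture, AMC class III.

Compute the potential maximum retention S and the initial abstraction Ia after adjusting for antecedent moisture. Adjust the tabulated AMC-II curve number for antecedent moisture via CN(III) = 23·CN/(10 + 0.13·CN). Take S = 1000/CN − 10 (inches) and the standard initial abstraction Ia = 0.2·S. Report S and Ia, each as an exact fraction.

S = 200/69 in ≈ 2.899 in; Ia = 40/69 in ≈ 0.580 in

CN(III) from CN(II)=60: (23·60)/(10 + 0.13·60) = 6900/89 ≈ 77.528
S = 1000/(6900/89) − 10 = 200/69 in ≈ 2.899 in
Initial abstraction Ia = S/5 = (200/69)/5 = 40/69 ≈ 0.580 in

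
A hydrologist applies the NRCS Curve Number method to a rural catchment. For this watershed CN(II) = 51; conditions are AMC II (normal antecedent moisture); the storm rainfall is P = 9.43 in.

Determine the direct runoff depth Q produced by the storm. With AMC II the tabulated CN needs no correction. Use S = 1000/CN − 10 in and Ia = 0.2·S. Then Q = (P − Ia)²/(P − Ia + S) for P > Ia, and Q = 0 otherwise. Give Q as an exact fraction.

Q = 1466353849/445194300 in ≈ 3.294 in

AMC II — tabulated CN = 51 applies directly.
S = 1000/51 − 10 = 490/51 in ≈ 9.608 in
Initial abstraction Ia = S/5 = (490/51)/5 = 98/51 ≈ 1.922 in
P − Ia = 9.430 − 1.922 = 38293/5100 ≈ 7.508 in (> 0, runoff occurs)
Runoff Q = (P−Ia)²/(P−Ia+S) = (7.508)²/(7.508+9.608) = 1466353849/445194300 ≈ 3.294 in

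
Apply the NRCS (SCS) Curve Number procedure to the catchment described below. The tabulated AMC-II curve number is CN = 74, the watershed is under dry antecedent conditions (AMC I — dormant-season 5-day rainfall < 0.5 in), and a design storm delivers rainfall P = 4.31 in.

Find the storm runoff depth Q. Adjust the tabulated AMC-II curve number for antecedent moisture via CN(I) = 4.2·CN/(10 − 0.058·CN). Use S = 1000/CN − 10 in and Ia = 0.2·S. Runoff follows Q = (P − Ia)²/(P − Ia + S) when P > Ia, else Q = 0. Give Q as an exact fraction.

Q = 41978682769/66424719900 in ≈ 0.632 in

Dry (AMC I): CN(I) = 4.2·74/(10 − 0.058·74) = (1554/5)/(1427/250) = 77700/1427 ≈ 54.450
S = 1000/(77700/1427) − 10 = 6500/777 in ≈ 8.366 in
Initial abstraction Ia = S/5 = (6500/777)/5 = 1300/777 ≈ 1.673 in
P − Ia = 4.310 − 1.673 = 204887/77700 ≈ 2.637 in (> 0, runoff occurs)
Q = (204887/77700)²/((204887/77700) + 6500/777) = (41978682769/6037290000)/(854887/77700) = 41978682769/66424719900 in ≈ 0.632 in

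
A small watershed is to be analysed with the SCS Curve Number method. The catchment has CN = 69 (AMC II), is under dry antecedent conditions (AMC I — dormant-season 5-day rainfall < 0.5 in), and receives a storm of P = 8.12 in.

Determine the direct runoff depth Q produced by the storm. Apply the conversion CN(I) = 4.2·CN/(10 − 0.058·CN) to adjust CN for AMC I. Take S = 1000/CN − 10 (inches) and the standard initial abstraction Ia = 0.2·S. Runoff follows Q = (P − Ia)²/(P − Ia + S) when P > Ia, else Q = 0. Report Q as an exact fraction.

Q = 46935922609/21885225075 in ≈ 2.145 in

CN(I) from CN(II)=69: (4.2·69)/(10 − 0.058·69) = 144900/2999 ≈ 48.316
S = 1000/(144900/2999) − 10 = 15500/1449 in ≈ 10.697 in
Initial abstraction Ia = S/5 = (15500/1449)/5 = 3100/1449 ≈ 2.139 in
P − Ia = 8.120 − 2.139 = 216647/36225 ≈ 5.981 in (> 0, runoff occurs)
Q: (216647/36225)² ÷ (604147/36225) = 46935922609/21885225075 in (≈ 2.145 in)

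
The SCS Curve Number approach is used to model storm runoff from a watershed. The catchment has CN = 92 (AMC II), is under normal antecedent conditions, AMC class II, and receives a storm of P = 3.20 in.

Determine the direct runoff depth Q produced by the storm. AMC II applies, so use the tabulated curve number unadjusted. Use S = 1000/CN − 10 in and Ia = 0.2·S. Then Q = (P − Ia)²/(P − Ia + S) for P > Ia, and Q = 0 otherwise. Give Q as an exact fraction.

Q = 7569/3220 in ≈ 2.351 in

CN(II) = 92; AMC II needs no correction.
Retention S: 1000/CN − 10 with CN=92.000 → S = 20/23 ≈ 0.870 in
Initial abstraction Ia = S/5 = (20/23)/5 = 4/23 ≈ 0.174 in
P − Ia = 3.200 − 0.174 = 348/115 ≈ 3.026 in (> 0, runoff occurs)
Q = (348/115)²/((348/115) + 20/23) = (121104/13225)/(448/115) = 7569/3220 in ≈ 2.351 in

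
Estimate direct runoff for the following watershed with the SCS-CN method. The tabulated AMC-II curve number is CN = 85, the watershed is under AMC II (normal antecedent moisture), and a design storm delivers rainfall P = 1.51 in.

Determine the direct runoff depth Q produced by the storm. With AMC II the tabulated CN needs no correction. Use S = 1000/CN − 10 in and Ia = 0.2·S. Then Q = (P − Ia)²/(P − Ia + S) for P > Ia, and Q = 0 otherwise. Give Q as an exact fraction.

Q = 3869089/8443900 in ≈ 0.458 in

Average conditions: CN = 85 (no AMC adjustment).
Retention S: 1000/CN − 10 with CN=85.000 → S = 30/17 ≈ 1.765 in
Initial abstraction Ia = S/5 = (30/17)/5 = 6/17 ≈ 0.353 in
P − Ia = 1.510 − 0.353 = 1967/1700 ≈ 1.157 in (> 0, runoff occurs)
Runoff Q = (P−Ia)²/(P−Ia+S) = (1.157)²/(1.157+1.765) = 3869089/8443900 ≈ 0.458 in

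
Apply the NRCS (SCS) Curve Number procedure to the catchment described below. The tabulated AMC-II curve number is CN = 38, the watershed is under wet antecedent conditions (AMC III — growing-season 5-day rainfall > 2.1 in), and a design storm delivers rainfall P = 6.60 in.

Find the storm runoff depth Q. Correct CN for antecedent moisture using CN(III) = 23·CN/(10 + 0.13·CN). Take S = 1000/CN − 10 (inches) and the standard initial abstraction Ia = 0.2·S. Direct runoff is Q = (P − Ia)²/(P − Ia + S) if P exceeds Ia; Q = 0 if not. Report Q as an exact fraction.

Wet (AMC III): CN(III) = 23·38/(10 + 0.13·38) = 874/(747/50) = 43700/747 ≈ 58.501
S = 1000/(43700/747) − 10 = 3100/437 in ≈ 7.094 in
Initial abstraction Ia = S/5 = (3100/437)/5 = 620/437 ≈ 1.419 in
Since P=6.600 > Ia=1.419: effective rainfall P−Ia = 11321/2185 in
Q = (11321/2185)²/((11321/2185) + 3100/437) = (128165041/4774225)/(26821/2185) = 128165041/58603885 in ≈ 2.187 in

Q = 128165041/58603885 in ≈ 2.187 in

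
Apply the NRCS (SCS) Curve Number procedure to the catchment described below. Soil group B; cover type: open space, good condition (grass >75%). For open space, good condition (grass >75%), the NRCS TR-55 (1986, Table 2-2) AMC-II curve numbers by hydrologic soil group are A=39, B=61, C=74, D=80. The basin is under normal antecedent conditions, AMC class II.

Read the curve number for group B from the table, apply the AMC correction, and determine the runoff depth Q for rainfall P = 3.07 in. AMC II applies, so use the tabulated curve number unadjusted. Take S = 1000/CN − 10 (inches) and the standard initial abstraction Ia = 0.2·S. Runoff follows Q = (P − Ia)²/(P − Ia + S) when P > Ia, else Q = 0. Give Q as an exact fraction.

Q = 119399329/304554700 in ≈ 0.392 in

NRCS table: open space, good condition (grass >75%), soil group B → CN(II) = 61
CN(II) = 61; AMC II needs no correction.
Max retention: S = 1000/61 − 10 = 390/61 in (≈ 6.393 in)
Ia = 0.2S: 0.2·6.393 = 1.279 in (exactly 78/61)
P − Ia = 3.070 − 1.279 = 10927/6100 ≈ 1.791 in (> 0, runoff occurs)
Q: (10927/6100)² ÷ (49927/6100) = 119399329/304554700 in (≈ 0.392 in)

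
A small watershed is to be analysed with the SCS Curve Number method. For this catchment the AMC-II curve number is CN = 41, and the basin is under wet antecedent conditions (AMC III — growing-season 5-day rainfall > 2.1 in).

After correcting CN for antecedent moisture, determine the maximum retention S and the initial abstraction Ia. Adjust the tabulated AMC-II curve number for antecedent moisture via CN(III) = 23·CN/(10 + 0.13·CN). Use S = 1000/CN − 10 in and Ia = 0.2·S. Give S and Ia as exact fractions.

S = 5900/943 in ≈ 6.257 in; Ia = 1180/943 in ≈ 1.251 in

Adjust CN=41 to AMC III: 23·41/(10 + 0.13·41) → 943 ÷ (1533/100) = 94300/1533 ≈ 61.513
S = 1000/(94300/1533) − 10 = 5900/943 in ≈ 6.257 in
Ia = 0.2S: 0.2·6.257 = 1.251 in (exactly 1180/943)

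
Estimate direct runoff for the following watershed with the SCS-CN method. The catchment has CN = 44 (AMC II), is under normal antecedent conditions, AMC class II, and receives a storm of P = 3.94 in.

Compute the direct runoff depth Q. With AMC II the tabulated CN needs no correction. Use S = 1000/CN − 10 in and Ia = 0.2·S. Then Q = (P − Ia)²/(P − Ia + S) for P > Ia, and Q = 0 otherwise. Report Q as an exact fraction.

Q = 588289/4271850 in ≈ 0.138 in

Average conditions: CN = 44 (no AMC adjustment).
S = 1000/44 − 10 = 140/11 in ≈ 12.727 in
Ia = 0.2·(140/11) = 28/11 in ≈ 2.545 in
Since P=3.940 > Ia=2.545: effective rainfall P−Ia = 767/550 in
Q: (767/550)² ÷ (7767/550) = 588289/4271850 in (≈ 0.138 in)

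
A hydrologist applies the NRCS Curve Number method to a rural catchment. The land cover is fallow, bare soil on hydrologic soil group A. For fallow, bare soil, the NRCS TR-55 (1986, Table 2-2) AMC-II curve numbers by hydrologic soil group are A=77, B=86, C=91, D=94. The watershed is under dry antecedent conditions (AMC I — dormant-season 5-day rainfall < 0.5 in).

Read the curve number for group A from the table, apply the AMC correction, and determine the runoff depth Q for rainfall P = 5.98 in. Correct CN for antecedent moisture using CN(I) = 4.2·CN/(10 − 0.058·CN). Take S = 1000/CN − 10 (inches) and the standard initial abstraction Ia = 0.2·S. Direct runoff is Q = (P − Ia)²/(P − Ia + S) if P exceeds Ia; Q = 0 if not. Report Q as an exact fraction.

Q = 5903466143/3316547850 in ≈ 1.780 in

NRCS table: fallow, bare soil, soil group A → CN(II) = 77
Dry (AMC I): CN(I) = 4.2·77/(10 − 0.058·77) = (1617/5)/(2767/500) = 161700/2767 ≈ 58.439
S = 1000/(161700/2767) − 10 = 11500/1617 in ≈ 7.112 in
Ia = 0.2S: 0.2·7.112 = 1.422 in (exactly 2300/1617)
Since P=5.980 > Ia=1.422: effective rainfall P−Ia = 368483/80850 in
Runoff Q = (P−Ia)²/(P−Ia+S) = (4.558)²/(4.558+7.112) = 5903466143/3316547850 ≈ 1.780 in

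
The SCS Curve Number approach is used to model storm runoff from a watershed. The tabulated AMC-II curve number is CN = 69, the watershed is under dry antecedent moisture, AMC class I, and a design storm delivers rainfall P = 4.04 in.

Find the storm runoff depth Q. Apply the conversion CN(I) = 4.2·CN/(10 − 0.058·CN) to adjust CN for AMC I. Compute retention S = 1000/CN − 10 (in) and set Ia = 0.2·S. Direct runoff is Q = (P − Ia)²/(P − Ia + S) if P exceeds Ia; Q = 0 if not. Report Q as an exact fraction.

Q = 4740184801/16531242525 in ≈ 0.287 in

Adjust CN=69 to AMC I: 4.2·69/(10 − 0.058·69) → (1449/5) ÷ (2999/500) = 144900/2999 ≈ 48.316
S = 1000/(144900/2999) − 10 = 15500/1449 in ≈ 10.697 in
Ia = 0.2·(15500/1449) = 3100/1449 in ≈ 2.139 in
Since P=4.040 > Ia=2.139: effective rainfall P−Ia = 68849/36225 in
Q: (68849/36225)² ÷ (456349/36225) = 4740184801/16531242525 in (≈ 0.287 in)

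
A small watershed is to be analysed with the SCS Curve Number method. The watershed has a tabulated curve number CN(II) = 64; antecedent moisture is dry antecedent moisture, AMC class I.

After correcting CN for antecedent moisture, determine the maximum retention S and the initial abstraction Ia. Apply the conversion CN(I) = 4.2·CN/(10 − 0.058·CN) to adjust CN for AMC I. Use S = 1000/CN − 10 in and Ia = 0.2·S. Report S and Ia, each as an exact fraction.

CN(I) from CN(II)=64: (4.2·64)/(10 − 0.058·64) = 5600/131 ≈ 42.748
S = 1000/(5600/131) − 10 = 375/28 in ≈ 13.393 in
Initial abstraction Ia = S/5 = (375/28)/5 = 75/28 ≈ 2.679 in

S = 375/28 in ≈ 13.393 in; Ia = 75/28 in ≈ 2.679 in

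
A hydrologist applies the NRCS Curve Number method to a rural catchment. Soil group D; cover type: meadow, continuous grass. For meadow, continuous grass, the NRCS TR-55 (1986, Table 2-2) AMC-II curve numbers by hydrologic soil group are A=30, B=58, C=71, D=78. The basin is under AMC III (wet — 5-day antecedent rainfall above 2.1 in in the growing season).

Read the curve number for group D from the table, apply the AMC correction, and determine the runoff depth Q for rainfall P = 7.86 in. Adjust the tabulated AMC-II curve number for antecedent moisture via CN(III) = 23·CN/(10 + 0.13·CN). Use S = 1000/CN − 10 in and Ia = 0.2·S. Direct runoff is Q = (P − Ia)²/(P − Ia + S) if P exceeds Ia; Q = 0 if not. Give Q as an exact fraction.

Q = 116636593441/17783966850 in ≈ 6.559 in

NRCS table: meadow, continuous grass, soil group D → CN(II) = 78
Wet (AMC III): CN(III) = 23·78/(10 + 0.13·78) = 1794/(1007/50) = 89700/1007 ≈ 89.076
Max retention: S = 1000/(89700/1007) − 10 = 1100/897 in (≈ 1.226 in)
Ia = 0.2S: 0.2·1.226 = 0.245 in (exactly 220/897)
Since P=7.860 > Ia=0.245: effective rainfall P−Ia = 341521/44850 in
Q = (341521/44850)²/((341521/44850) + 1100/897) = (116636593441/2011522500)/(396521/44850) = 116636593441/17783966850 in ≈ 6.559 in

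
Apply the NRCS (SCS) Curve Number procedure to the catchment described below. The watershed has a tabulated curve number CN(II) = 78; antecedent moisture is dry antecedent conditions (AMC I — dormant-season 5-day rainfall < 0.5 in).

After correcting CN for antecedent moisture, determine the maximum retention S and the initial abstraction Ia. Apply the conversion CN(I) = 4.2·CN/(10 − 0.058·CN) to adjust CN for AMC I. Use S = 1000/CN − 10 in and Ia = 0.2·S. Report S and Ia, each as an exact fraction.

Dry (AMC I): CN(I) = 4.2·78/(10 − 0.058·78) = (1638/5)/(1369/250) = 81900/1369 ≈ 59.825
Retention S: 1000/CN − 10 with CN=59.825 → S = 5500/819 ≈ 6.716 in
Initial abstraction Ia = S/5 = (5500/819)/5 = 1100/819 ≈ 1.343 in

S = 5500/819 in ≈ 6.716 in; Ia = 1100/819 in ≈ 1.343 in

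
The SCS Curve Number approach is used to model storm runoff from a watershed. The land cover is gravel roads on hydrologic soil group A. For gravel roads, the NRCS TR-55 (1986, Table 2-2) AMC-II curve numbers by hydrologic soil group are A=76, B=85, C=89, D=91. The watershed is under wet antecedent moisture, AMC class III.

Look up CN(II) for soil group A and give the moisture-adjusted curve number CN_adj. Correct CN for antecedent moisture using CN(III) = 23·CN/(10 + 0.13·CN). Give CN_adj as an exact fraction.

NRCS table: gravel roads, soil group A → CN(II) = 76
Wet (AMC III): CN(III) = 23·76/(10 + 0.13·76) = 1748/(497/25) = 43700/497 ≈ 87.928

CN_adj = 43700/497 ≈ 87.928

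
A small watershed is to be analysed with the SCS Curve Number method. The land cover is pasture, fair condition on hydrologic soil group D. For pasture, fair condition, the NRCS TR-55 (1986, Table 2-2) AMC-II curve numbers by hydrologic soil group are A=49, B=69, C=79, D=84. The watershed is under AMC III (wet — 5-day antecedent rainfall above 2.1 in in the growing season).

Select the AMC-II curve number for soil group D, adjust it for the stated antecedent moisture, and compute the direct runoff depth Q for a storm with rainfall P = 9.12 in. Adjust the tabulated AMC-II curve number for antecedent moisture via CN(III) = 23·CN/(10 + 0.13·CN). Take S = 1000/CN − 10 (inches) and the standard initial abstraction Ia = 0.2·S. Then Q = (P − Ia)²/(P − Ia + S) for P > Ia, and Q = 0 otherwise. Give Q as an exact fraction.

Q = 2922699844/356586825 in ≈ 8.196 in

NRCS table: pasture, fair condition, soil group D → CN(II) = 84
CN(III) from CN(II)=84: (23·84)/(10 + 0.13·84) = 48300/523 ≈ 92.352
S = 1000/(48300/523) − 10 = 400/483 in ≈ 0.828 in
Ia = 0.2S: 0.2·0.828 = 0.166 in (exactly 80/483)
Excess rainfall: 9.120 − 0.166 = 8.954 in; P > Ia so Q > 0
Runoff Q = (P−Ia)²/(P−Ia+S) = (8.954)²/(8.954+0.828) = 2922699844/356586825 ≈ 8.196 in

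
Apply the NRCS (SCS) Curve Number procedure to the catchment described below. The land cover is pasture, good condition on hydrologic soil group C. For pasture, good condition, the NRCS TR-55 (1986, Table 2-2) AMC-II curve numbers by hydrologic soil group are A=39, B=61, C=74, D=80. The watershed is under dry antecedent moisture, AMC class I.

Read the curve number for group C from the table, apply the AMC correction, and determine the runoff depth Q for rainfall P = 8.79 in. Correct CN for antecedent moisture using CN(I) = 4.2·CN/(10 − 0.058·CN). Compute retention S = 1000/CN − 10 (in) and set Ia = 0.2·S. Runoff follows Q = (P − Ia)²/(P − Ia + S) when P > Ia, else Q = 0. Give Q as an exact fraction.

NRCS table: pasture, good condition, soil group C → CN(II) = 74
CN(I) from CN(II)=74: (4.2·74)/(10 − 0.058·74) = 77700/1427 ≈ 54.450
Retention S: 1000/CN − 10 with CN=54.450 → S = 6500/777 ≈ 8.366 in
Ia = 0.2·(6500/777) = 1300/777 in ≈ 1.673 in
Excess rainfall: 8.790 − 1.673 = 7.117 in; P > Ia so Q > 0
Q: (552983/77700)² ÷ (1202983/77700) = 305790198289/93471779100 in (≈ 3.271 in)

Q = 305790198289/93471779100 in ≈ 3.271 in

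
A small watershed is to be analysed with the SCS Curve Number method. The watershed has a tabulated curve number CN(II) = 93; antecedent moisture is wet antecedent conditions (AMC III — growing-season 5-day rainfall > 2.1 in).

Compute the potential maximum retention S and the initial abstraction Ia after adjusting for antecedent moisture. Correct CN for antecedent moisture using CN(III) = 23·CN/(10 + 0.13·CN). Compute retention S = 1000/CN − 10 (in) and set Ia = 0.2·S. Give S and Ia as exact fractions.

S = 700/2139 in ≈ 0.327 in; Ia = 140/2139 in ≈ 0.065 in

CN(III) from CN(II)=93: (23·93)/(10 + 0.13·93) = 213900/2209 ≈ 96.831
Max retention: S = 1000/(213900/2209) − 10 = 700/2139 in (≈ 0.327 in)
Ia = 0.2·(700/2139) = 140/2139 in ≈ 0.065 in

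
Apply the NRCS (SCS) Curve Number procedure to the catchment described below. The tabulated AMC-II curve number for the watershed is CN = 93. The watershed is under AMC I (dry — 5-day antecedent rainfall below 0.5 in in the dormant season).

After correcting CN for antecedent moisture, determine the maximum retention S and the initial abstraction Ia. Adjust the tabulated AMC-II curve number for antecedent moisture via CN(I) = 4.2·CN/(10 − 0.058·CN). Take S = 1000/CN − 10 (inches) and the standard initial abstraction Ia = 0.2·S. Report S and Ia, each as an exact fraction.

Adjust CN=93 to AMC I: 4.2·93/(10 − 0.058·93) → (1953/5) ÷ (2303/500) = 27900/329 ≈ 84.802
Retention S: 1000/CN − 10 with CN=84.802 → S = 500/279 ≈ 1.792 in
Ia = 0.2S: 0.2·1.792 = 0.358 in (exactly 100/279)

S = 500/279 in ≈ 1.792 in; Ia = 100/279 in ≈ 0.358 in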